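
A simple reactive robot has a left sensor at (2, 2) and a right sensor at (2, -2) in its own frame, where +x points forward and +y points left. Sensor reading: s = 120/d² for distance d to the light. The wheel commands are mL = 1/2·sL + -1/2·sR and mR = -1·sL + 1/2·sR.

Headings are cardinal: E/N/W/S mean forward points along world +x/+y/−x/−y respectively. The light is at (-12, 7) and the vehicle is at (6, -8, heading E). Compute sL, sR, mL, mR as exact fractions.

120/569 120/689 7200/392041 -48540/392041

left sensor world pos  = (8, -6); dL² = 569
right sensor world pos = (8, -10); dR² = 689
sL = 120/569 = 120/569
sR = 120/689 = 120/689
mL = 1/2·sL + -1/2·sR = 7200/392041
mR = -1·sL + 1/2·sR = -48540/392041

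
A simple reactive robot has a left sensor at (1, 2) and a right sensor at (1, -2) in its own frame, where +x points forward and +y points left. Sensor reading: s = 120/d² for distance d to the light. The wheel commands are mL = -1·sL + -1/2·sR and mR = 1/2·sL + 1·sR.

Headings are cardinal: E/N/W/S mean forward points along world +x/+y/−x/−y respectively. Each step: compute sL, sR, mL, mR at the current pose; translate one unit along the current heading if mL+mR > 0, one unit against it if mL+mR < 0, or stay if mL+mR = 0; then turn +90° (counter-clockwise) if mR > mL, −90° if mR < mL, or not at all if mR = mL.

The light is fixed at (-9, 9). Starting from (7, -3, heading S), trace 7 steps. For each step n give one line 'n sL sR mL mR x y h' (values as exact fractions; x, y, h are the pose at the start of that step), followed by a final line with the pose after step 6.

0 120/493 24/73 -14676/35989 16212/35989 7 -3 S
1 12/41 60/257 -4314/10537 4002/10537 7 -4 E
2 120/313 120/433 -70740/135529 63540/135529 6 -4 N
3 30/113 6/17 -849/1921 933/1921 6 -5 W
4 120/481 40/123 -24380/59163 26620/59163 5 -5 S
5 60/197 60/257 -21330/50629 19530/50629 5 -6 E
6 120/317 120/421 -69540/133457 63300/133457 4 -6 N
final 4 -7 W

n=0: pose=(7,-3,S); sL=120/493, sR=24/73; mL=-14676/35989, mR=16212/35989; mL+mR=1536/35989 → advance +1; mR−mL=30888/35989 → turn +1·90°
n=1: pose=(7,-4,E); sL=12/41, sR=60/257; mL=-4314/10537, mR=4002/10537; mL+mR=-312/10537 → advance -1; mR−mL=8316/10537 → turn +1·90°
n=2: pose=(6,-4,N); sL=120/313, sR=120/433; mL=-70740/135529, mR=63540/135529; mL+mR=-7200/135529 → advance -1; mR−mL=134280/135529 → turn +1·90°
n=3: pose=(6,-5,W); sL=30/113, sR=6/17; mL=-849/1921, mR=933/1921; mL+mR=84/1921 → advance +1; mR−mL=1782/1921 → turn +1·90°
n=4: pose=(5,-5,S); sL=120/481, sR=40/123; mL=-24380/59163, mR=26620/59163; mL+mR=2240/59163 → advance +1; mR−mL=17000/19721 → turn +1·90°
n=5: pose=(5,-6,E); sL=60/197, sR=60/257; mL=-21330/50629, mR=19530/50629; mL+mR=-1800/50629 → advance -1; mR−mL=40860/50629 → turn +1·90°
n=6: pose=(4,-6,N); sL=120/317, sR=120/421; mL=-69540/133457, mR=63300/133457; mL+mR=-6240/133457 → advance -1; mR−mL=132840/133457 → turn +1·90°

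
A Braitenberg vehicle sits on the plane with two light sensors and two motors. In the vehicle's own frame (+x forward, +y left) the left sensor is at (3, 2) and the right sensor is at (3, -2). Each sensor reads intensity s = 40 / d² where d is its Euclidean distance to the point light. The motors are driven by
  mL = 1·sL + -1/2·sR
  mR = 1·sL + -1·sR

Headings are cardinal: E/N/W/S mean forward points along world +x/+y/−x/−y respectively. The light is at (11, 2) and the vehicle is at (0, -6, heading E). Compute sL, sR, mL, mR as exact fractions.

left sensor world pos  = (3, -4); dL² = 100
right sensor world pos = (3, -8); dR² = 164
sL = 40/100 = 2/5
sR = 40/164 = 10/41
mL = 1·sL + -1/2·sR = 57/205
mR = 1·sL + -1·sR = 32/205

2/5 10/41 57/205 32/205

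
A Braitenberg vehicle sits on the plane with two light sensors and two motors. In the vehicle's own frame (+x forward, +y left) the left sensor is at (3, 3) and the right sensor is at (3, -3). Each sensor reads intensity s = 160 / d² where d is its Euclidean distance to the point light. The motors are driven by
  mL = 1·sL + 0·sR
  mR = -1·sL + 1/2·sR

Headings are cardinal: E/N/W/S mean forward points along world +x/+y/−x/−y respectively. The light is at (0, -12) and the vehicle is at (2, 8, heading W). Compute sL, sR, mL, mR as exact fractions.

16/29 16/53 16/29 -616/1537

left sensor world pos  = (-1, 5); dL² = 290
right sensor world pos = (-1, 11); dR² = 530
sL = 160/290 = 16/29
sR = 160/530 = 16/53
mL = 1·sL + 0·sR = 16/29
mR = -1·sL + 1/2·sR = -616/1537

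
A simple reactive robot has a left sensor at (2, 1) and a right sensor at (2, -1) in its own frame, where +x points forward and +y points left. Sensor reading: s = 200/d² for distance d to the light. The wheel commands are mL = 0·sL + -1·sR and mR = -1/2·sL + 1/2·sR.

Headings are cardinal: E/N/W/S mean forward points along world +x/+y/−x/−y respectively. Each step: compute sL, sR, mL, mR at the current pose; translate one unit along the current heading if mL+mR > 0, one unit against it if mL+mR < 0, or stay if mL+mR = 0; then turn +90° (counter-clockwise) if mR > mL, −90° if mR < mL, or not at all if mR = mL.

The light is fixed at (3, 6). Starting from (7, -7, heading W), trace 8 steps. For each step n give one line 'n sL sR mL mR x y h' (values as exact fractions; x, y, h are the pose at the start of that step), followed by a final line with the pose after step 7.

n=0: pose=(7,-7,W); sL=1, sR=50/37; mL=-50/37, mR=13/74; mL+mR=-87/74 → advance -1; mR−mL=113/74 → turn +1·90°
n=1: pose=(8,-7,S); sL=200/261, sR=200/241; mL=-200/241, mR=2000/62901; mL+mR=-50200/62901 → advance -1; mR−mL=54200/62901 → turn +1·90°
n=2: pose=(8,-6,E); sL=20/17, sR=100/109; mL=-100/109, mR=-240/1853; mL+mR=-1940/1853 → advance -1; mR−mL=1460/1853 → turn +1·90°
n=3: pose=(7,-6,N); sL=200/109, sR=8/5; mL=-8/5, mR=-64/545; mL+mR=-936/545 → advance -1; mR−mL=808/545 → turn +1·90°
n=4: pose=(7,-7,W); sL=1, sR=50/37; mL=-50/37, mR=13/74; mL+mR=-87/74 → advance -1; mR−mL=113/74 → turn +1·90°
n=5: pose=(8,-7,S); sL=200/261, sR=200/241; mL=-200/241, mR=2000/62901; mL+mR=-50200/62901 → advance -1; mR−mL=54200/62901 → turn +1·90°
n=6: pose=(8,-6,E); sL=20/17, sR=100/109; mL=-100/109, mR=-240/1853; mL+mR=-1940/1853 → advance -1; mR−mL=1460/1853 → turn +1·90°
n=7: pose=(7,-6,N); sL=200/109, sR=8/5; mL=-8/5, mR=-64/545; mL+mR=-936/545 → advance -1; mR−mL=808/545 → turn +1·90°

0 1 50/37 -50/37 13/74 7 -7 W
1 200/261 200/241 -200/241 2000/62901 8 -7 S
2 20/17 100/109 -100/109 -240/1853 8 -6 E
3 200/109 8/5 -8/5 -64/545 7 -6 N
4 1 50/37 -50/37 13/74 7 -7 W
5 200/261 200/241 -200/241 2000/62901 8 -7 S
6 20/17 100/109 -100/109 -240/1853 8 -6 E
7 200/109 8/5 -8/5 -64/545 7 -6 N
final 7 -7 W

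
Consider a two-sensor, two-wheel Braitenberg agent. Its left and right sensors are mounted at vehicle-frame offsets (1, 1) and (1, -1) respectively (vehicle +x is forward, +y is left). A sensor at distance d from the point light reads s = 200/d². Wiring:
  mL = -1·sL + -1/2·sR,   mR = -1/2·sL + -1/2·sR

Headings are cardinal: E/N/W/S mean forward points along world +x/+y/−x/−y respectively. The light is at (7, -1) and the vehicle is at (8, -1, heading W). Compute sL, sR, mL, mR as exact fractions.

left sensor world pos  = (7, -2); dL² = 1
right sensor world pos = (7, 0); dR² = 1
sL = 200/1 = 200
sR = 200/1 = 200
mL = -1·sL + -1/2·sR = -300
mR = -1/2·sL + -1/2·sR = -200

200 200 -300 -200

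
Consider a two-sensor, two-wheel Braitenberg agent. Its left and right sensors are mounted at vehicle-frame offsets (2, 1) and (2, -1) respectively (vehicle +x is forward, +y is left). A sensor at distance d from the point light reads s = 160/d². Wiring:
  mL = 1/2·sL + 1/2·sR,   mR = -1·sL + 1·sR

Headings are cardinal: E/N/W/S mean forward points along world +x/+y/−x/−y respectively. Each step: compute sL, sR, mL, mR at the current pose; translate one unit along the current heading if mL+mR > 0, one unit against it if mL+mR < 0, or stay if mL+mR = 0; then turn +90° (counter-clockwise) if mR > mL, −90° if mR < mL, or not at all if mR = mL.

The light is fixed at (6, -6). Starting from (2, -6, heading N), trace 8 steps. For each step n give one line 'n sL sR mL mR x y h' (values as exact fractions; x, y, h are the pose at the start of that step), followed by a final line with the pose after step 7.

0 160/29 160/13 3360/377 2560/377 2 -6 N
1 20 40 30 20 2 -5 E
2 32 160/17 352/17 -384/17 3 -5 S
3 80/13 80/17 1200/221 -320/221 3 -4 W
4 160/41 32/5 1056/205 512/205 2 -4 N
5 8 20 14 12 2 -3 E
6 32 160/17 352/17 -384/17 3 -3 S
7 80/17 16/5 336/85 -128/85 3 -2 W
final 2 -2 N

n=0: pose=(2,-6,N); sL=160/29, sR=160/13; mL=3360/377, mR=2560/377; mL+mR=5920/377 → advance +1; mR−mL=-800/377 → turn -1·90°
n=1: pose=(2,-5,E); sL=20, sR=40; mL=30, mR=20; mL+mR=50 → advance +1; mR−mL=-10 → turn -1·90°
n=2: pose=(3,-5,S); sL=32, sR=160/17; mL=352/17, mR=-384/17; mL+mR=-32/17 → advance -1; mR−mL=-736/17 → turn -1·90°
n=3: pose=(3,-4,W); sL=80/13, sR=80/17; mL=1200/221, mR=-320/221; mL+mR=880/221 → advance +1; mR−mL=-1520/221 → turn -1·90°
n=4: pose=(2,-4,N); sL=160/41, sR=32/5; mL=1056/205, mR=512/205; mL+mR=1568/205 → advance +1; mR−mL=-544/205 → turn -1·90°
n=5: pose=(2,-3,E); sL=8, sR=20; mL=14, mR=12; mL+mR=26 → advance +1; mR−mL=-2 → turn -1·90°
n=6: pose=(3,-3,S); sL=32, sR=160/17; mL=352/17, mR=-384/17; mL+mR=-32/17 → advance -1; mR−mL=-736/17 → turn -1·90°
n=7: pose=(3,-2,W); sL=80/17, sR=16/5; mL=336/85, mR=-128/85; mL+mR=208/85 → advance +1; mR−mL=-464/85 → turn -1·90°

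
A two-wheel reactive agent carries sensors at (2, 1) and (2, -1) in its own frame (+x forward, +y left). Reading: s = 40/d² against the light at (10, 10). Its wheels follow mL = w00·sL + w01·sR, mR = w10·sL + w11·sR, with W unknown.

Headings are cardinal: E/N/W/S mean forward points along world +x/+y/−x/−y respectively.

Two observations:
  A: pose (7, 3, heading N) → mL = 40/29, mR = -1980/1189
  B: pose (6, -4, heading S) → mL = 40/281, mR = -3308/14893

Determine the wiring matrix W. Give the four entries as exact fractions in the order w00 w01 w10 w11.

0 1 -1 -1/2

obs A: pose=(7,3,N) → sL=40/41, sR=40/29, mL=40/29, mR=-1980/1189
obs B: pose=(6,-4,S) → sL=8/53, sR=40/281, mL=40/281, mR=-3308/14893
sensor matrix S = [[40/41, 40/29], [8/53, 40/281]]; det S = -1227520/17707777
solve [mL_A; mL_B] = S·[w00; w01] and [mR_A; mR_B] = S·[w10; w11]:
  w00 = 0, w01 = 1, w10 = -1, w11 = -1/2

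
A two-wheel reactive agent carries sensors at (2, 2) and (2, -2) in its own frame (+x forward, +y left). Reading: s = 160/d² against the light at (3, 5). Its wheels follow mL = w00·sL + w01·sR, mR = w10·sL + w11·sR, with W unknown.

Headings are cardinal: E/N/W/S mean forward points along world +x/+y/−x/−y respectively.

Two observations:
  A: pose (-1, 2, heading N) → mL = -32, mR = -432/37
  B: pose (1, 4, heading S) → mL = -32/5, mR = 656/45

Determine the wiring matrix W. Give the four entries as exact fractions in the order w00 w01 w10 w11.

obs A: pose=(-1,2,N) → sL=160/37, sR=32, mL=-32, mR=-432/37
obs B: pose=(1,4,S) → sL=160/9, sR=32/5, mL=-32/5, mR=656/45
sensor matrix S = [[160/37, 32], [160/9, 32/5]]; det S = -180224/333
solve [mL_A; mL_B] = S·[w00; w01] and [mR_A; mR_B] = S·[w10; w11]:
  w00 = 0, w01 = -1, w10 = 1, w11 = -1/2

0 -1 1 -1/2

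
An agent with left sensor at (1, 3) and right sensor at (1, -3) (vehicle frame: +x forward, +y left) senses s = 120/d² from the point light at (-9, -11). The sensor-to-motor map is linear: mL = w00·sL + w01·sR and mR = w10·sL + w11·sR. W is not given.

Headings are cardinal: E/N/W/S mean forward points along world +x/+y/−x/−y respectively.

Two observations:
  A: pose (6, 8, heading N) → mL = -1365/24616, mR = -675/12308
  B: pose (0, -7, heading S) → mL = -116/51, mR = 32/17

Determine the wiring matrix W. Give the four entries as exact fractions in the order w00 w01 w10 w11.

1/2 -1 -1 1

obs A: pose=(6,8,N) → sL=15/68, sR=30/181, mL=-1365/24616, mR=-675/12308
obs B: pose=(0,-7,S) → sL=40/51, sR=8/3, mL=-116/51, mR=32/17
sensor matrix S = [[15/68, 30/181], [40/51, 8/3]]; det S = 1410/3077
solve [mL_A; mL_B] = S·[w00; w01] and [mR_A; mR_B] = S·[w10; w11]:
  w00 = 1/2, w01 = -1, w10 = -1, w11 = 1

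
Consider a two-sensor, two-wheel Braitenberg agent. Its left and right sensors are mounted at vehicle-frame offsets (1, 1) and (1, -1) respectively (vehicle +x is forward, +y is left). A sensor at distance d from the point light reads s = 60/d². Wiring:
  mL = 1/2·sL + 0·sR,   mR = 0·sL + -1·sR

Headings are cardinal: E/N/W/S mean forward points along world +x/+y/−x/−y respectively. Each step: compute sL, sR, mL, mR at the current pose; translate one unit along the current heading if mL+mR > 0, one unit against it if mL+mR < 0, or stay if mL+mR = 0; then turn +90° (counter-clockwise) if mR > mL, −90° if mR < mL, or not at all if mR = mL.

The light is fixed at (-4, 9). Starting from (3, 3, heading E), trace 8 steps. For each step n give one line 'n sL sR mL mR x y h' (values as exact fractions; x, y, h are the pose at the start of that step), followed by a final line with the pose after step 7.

0 60/89 60/113 30/89 -60/113 3 3 E
1 30/49 30/37 15/49 -30/37 2 3 S
2 60/61 60/41 30/61 -60/41 2 4 W
3 15/13 3/4 15/26 -3/4 3 4 N
4 60/89 60/113 30/89 -60/113 3 3 E
5 30/49 30/37 15/49 -30/37 2 3 S
6 60/61 60/41 30/61 -60/41 2 4 W
7 15/13 3/4 15/26 -3/4 3 4 N
final 3 3 E

n=0: pose=(3,3,E); sL=60/89, sR=60/113; mL=30/89, mR=-60/113; mL+mR=-1950/10057 → advance -1; mR−mL=-8730/10057 → turn -1·90°
n=1: pose=(2,3,S); sL=30/49, sR=30/37; mL=15/49, mR=-30/37; mL+mR=-915/1813 → advance -1; mR−mL=-2025/1813 → turn -1·90°
n=2: pose=(2,4,W); sL=60/61, sR=60/41; mL=30/61, mR=-60/41; mL+mR=-2430/2501 → advance -1; mR−mL=-4890/2501 → turn -1·90°
n=3: pose=(3,4,N); sL=15/13, sR=3/4; mL=15/26, mR=-3/4; mL+mR=-9/52 → advance -1; mR−mL=-69/52 → turn -1·90°
n=4: pose=(3,3,E); sL=60/89, sR=60/113; mL=30/89, mR=-60/113; mL+mR=-1950/10057 → advance -1; mR−mL=-8730/10057 → turn -1·90°
n=5: pose=(2,3,S); sL=30/49, sR=30/37; mL=15/49, mR=-30/37; mL+mR=-915/1813 → advance -1; mR−mL=-2025/1813 → turn -1·90°
n=6: pose=(2,4,W); sL=60/61, sR=60/41; mL=30/61, mR=-60/41; mL+mR=-2430/2501 → advance -1; mR−mL=-4890/2501 → turn -1·90°
n=7: pose=(3,4,N); sL=15/13, sR=3/4; mL=15/26, mR=-3/4; mL+mR=-9/52 → advance -1; mR−mL=-69/52 → turn -1·90°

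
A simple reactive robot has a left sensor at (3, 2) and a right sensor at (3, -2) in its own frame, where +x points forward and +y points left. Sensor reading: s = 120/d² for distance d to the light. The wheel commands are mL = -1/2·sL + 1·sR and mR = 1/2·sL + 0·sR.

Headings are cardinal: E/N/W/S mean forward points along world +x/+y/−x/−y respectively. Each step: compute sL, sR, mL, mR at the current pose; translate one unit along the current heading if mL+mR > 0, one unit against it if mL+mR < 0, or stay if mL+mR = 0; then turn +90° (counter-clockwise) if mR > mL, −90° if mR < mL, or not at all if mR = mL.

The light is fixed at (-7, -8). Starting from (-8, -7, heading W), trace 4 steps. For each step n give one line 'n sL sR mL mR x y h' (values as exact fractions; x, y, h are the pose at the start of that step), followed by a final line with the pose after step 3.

n=0: pose=(-8,-7,W); sL=120/17, sR=24/5; mL=108/85, mR=60/17; mL+mR=24/5 → advance +1; mR−mL=192/85 → turn +1·90°
n=1: pose=(-9,-7,S); sL=30, sR=6; mL=-9, mR=15; mL+mR=6 → advance +1; mR−mL=24 → turn +1·90°
n=2: pose=(-9,-8,E); sL=24, sR=24; mL=12, mR=12; mL+mR=24 → advance +1; mR−mL=0 → turn +0·90°
n=3: pose=(-8,-8,E); sL=15, sR=15; mL=15/2, mR=15/2; mL+mR=15 → advance +1; mR−mL=0 → turn +0·90°

0 120/17 24/5 108/85 60/17 -8 -7 W
1 30 6 -9 15 -9 -7 S
2 24 24 12 12 -9 -8 E
3 15 15 15/2 15/2 -8 -8 E
final -7 -8 E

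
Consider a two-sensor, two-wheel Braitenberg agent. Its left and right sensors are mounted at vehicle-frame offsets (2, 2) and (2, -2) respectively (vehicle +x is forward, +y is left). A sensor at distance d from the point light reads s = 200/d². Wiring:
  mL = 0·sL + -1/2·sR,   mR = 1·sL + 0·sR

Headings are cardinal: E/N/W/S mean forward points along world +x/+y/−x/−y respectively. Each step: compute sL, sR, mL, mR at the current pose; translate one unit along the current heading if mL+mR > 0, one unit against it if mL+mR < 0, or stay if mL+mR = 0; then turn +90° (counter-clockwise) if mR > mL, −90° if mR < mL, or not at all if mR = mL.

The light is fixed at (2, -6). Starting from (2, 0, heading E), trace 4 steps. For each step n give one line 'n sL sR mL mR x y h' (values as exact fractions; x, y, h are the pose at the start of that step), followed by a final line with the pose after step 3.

0 50/17 10 -5 50/17 2 0 E
1 200/73 40/13 -20/13 200/73 1 0 N
2 100/17 20/9 -10/9 100/17 1 1 W
3 8 200/41 -100/41 8 0 1 S
final 0 0 E

n=0: pose=(2,0,E); sL=50/17, sR=10; mL=-5, mR=50/17; mL+mR=-35/17 → advance -1; mR−mL=135/17 → turn +1·90°
n=1: pose=(1,0,N); sL=200/73, sR=40/13; mL=-20/13, mR=200/73; mL+mR=1140/949 → advance +1; mR−mL=4060/949 → turn +1·90°
n=2: pose=(1,1,W); sL=100/17, sR=20/9; mL=-10/9, mR=100/17; mL+mR=730/153 → advance +1; mR−mL=1070/153 → turn +1·90°
n=3: pose=(0,1,S); sL=8, sR=200/41; mL=-100/41, mR=8; mL+mR=228/41 → advance +1; mR−mL=428/41 → turn +1·90°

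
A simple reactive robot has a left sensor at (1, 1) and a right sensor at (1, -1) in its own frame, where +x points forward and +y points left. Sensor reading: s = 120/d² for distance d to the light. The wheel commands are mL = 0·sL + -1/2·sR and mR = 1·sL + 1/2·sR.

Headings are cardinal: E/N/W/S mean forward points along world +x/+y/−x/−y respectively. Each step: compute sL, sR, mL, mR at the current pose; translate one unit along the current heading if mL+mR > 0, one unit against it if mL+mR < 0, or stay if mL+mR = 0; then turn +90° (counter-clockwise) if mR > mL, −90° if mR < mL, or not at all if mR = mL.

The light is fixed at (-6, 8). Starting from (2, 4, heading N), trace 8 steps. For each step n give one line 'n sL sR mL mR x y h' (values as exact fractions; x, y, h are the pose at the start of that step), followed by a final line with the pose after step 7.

n=0: pose=(2,4,N); sL=60/29, sR=4/3; mL=-2/3, mR=238/87; mL+mR=60/29 → advance +1; mR−mL=296/87 → turn +1·90°
n=1: pose=(2,5,W); sL=24/13, sR=120/53; mL=-60/53, mR=2052/689; mL+mR=24/13 → advance +1; mR−mL=2832/689 → turn +1·90°
n=2: pose=(1,5,S); sL=3/2, sR=30/13; mL=-15/13, mR=69/26; mL+mR=3/2 → advance +1; mR−mL=99/26 → turn +1·90°
n=3: pose=(1,4,E); sL=120/73, sR=120/89; mL=-60/89, mR=15060/6497; mL+mR=120/73 → advance +1; mR−mL=19440/6497 → turn +1·90°
n=4: pose=(2,4,N); sL=60/29, sR=4/3; mL=-2/3, mR=238/87; mL+mR=60/29 → advance +1; mR−mL=296/87 → turn +1·90°
n=5: pose=(2,5,W); sL=24/13, sR=120/53; mL=-60/53, mR=2052/689; mL+mR=24/13 → advance +1; mR−mL=2832/689 → turn +1·90°
n=6: pose=(1,5,S); sL=3/2, sR=30/13; mL=-15/13, mR=69/26; mL+mR=3/2 → advance +1; mR−mL=99/26 → turn +1·90°
n=7: pose=(1,4,E); sL=120/73, sR=120/89; mL=-60/89, mR=15060/6497; mL+mR=120/73 → advance +1; mR−mL=19440/6497 → turn +1·90°

0 60/29 4/3 -2/3 238/87 2 4 N
1 24/13 120/53 -60/53 2052/689 2 5 W
2 3/2 30/13 -15/13 69/26 1 5 S
3 120/73 120/89 -60/89 15060/6497 1 4 E
4 60/29 4/3 -2/3 238/87 2 4 N
5 24/13 120/53 -60/53 2052/689 2 5 W
6 3/2 30/13 -15/13 69/26 1 5 S
7 120/73 120/89 -60/89 15060/6497 1 4 E
final 2 4 N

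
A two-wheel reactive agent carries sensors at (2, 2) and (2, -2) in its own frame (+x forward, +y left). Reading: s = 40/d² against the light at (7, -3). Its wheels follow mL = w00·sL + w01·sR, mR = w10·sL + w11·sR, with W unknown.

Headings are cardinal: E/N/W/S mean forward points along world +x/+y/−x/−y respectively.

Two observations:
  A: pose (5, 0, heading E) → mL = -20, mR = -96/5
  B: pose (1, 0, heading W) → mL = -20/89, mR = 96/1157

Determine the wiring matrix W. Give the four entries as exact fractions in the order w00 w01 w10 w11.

obs A: pose=(5,0,E) → sL=8/5, sR=40, mL=-20, mR=-96/5
obs B: pose=(1,0,W) → sL=8/13, sR=40/89, mL=-20/89, mR=96/1157
sensor matrix S = [[8/5, 40], [8/13, 40/89]]; det S = -27648/1157
solve [mL_A; mL_B] = S·[w00; w01] and [mR_A; mR_B] = S·[w10; w11]:
  w00 = 0, w01 = -1/2, w10 = 1/2, w11 = -1/2

0 -1/2 1/2 -1/2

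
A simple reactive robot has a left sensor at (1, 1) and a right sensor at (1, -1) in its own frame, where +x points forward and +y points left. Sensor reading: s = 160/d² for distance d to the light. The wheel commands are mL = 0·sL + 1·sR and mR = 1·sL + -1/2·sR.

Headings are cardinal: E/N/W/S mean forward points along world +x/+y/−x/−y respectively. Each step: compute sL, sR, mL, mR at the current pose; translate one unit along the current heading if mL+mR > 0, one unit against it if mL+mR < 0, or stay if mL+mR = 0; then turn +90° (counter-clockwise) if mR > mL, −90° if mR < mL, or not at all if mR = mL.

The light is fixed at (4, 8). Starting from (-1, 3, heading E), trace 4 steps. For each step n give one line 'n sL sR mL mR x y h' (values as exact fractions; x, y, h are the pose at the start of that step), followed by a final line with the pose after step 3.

n=0: pose=(-1,3,E); sL=5, sR=40/13; mL=40/13, mR=45/13; mL+mR=85/13 → advance +1; mR−mL=5/13 → turn +1·90°
n=1: pose=(0,3,N); sL=160/41, sR=32/5; mL=32/5, mR=144/205; mL+mR=1456/205 → advance +1; mR−mL=-1168/205 → turn -1·90°
n=2: pose=(0,4,E); sL=80/9, sR=80/17; mL=80/17, mR=1000/153; mL+mR=1720/153 → advance +1; mR−mL=280/153 → turn +1·90°
n=3: pose=(1,4,N); sL=32/5, sR=160/13; mL=160/13, mR=16/65; mL+mR=816/65 → advance +1; mR−mL=-784/65 → turn -1·90°

0 5 40/13 40/13 45/13 -1 3 E
1 160/41 32/5 32/5 144/205 0 3 N
2 80/9 80/17 80/17 1000/153 0 4 E
3 32/5 160/13 160/13 16/65 1 4 N
final 1 5 E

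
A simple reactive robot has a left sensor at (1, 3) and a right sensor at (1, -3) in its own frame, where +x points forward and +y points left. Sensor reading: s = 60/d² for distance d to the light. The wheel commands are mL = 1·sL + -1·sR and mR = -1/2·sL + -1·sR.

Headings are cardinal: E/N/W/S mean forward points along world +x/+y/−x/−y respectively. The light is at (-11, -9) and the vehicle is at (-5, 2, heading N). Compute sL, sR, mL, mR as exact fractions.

20/51 4/15 32/255 -118/255

left sensor world pos  = (-8, 3); dL² = 153
right sensor world pos = (-2, 3); dR² = 225
sL = 60/153 = 20/51
sR = 60/225 = 4/15
mL = 1·sL + -1·sR = 32/255
mR = -1/2·sL + -1·sR = -118/255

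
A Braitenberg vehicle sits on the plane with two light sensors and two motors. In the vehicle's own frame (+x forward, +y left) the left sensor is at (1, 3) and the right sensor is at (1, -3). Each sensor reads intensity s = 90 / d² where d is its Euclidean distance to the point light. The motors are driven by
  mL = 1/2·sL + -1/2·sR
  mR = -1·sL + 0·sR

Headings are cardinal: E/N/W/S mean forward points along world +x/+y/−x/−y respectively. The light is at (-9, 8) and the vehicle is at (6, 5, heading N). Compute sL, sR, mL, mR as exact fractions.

45/74 45/164 2025/12136 -45/74

left sensor world pos  = (3, 6); dL² = 148
right sensor world pos = (9, 6); dR² = 328
sL = 90/148 = 45/74
sR = 90/328 = 45/164
mL = 1/2·sL + -1/2·sR = 2025/12136
mR = -1·sL + 0·sR = -45/74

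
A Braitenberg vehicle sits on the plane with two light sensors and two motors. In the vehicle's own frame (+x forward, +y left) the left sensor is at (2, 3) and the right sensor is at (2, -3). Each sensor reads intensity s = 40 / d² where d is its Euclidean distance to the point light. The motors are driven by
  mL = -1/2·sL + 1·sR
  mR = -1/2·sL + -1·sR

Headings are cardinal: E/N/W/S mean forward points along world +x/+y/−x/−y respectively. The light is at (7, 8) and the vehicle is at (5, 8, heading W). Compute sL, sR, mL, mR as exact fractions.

left sensor world pos  = (3, 5); dL² = 25
right sensor world pos = (3, 11); dR² = 25
sL = 40/25 = 8/5
sR = 40/25 = 8/5
mL = -1/2·sL + 1·sR = 4/5
mR = -1/2·sL + -1·sR = -12/5

8/5 8/5 4/5 -12/5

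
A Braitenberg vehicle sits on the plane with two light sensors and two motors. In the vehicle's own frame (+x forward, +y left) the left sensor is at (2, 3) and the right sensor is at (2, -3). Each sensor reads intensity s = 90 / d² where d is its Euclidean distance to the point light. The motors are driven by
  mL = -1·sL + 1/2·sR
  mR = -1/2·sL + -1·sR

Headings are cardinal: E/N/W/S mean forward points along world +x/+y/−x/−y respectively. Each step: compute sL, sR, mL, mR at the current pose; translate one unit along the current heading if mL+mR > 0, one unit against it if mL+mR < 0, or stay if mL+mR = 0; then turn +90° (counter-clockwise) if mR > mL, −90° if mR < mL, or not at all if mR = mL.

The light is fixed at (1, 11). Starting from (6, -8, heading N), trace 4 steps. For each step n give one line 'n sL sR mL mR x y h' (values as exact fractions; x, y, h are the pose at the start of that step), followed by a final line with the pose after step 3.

0 90/293 90/353 -18585/103429 -42255/103429 6 -8 N
1 45/169 45/289 -18405/97682 -28215/97682 6 -9 E
2 90/533 18/97 -3933/51701 -13959/51701 5 -9 S
3 45/244 9/26 -9/793 -2781/6344 5 -8 W
final 6 -8 N

n=0: pose=(6,-8,N); sL=90/293, sR=90/353; mL=-18585/103429, mR=-42255/103429; mL+mR=-60840/103429 → advance -1; mR−mL=-23670/103429 → turn -1·90°
n=1: pose=(6,-9,E); sL=45/169, sR=45/289; mL=-18405/97682, mR=-28215/97682; mL+mR=-23310/48841 → advance -1; mR−mL=-4905/48841 → turn -1·90°
n=2: pose=(5,-9,S); sL=90/533, sR=18/97; mL=-3933/51701, mR=-13959/51701; mL+mR=-17892/51701 → advance -1; mR−mL=-10026/51701 → turn -1·90°
n=3: pose=(5,-8,W); sL=45/244, sR=9/26; mL=-9/793, mR=-2781/6344; mL+mR=-2853/6344 → advance -1; mR−mL=-2709/6344 → turn -1·90°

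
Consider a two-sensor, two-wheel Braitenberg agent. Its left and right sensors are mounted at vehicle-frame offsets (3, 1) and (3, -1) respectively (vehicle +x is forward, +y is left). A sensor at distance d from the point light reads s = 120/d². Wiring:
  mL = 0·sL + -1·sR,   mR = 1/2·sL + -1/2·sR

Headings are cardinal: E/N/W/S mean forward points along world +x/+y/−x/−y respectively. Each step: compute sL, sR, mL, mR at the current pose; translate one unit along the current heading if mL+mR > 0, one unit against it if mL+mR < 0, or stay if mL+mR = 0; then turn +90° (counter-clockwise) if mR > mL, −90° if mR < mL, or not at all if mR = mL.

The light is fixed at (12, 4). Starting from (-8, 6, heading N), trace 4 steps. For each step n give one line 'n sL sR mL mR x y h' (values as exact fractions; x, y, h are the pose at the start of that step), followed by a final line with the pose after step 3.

0 60/233 60/193 -60/193 -1200/44969 -8 6 N
1 120/529 120/533 -120/533 240/281957 -8 5 W
2 15/41 30/101 -30/101 285/8282 -7 5 S
3 24/53 120/257 -120/257 -96/13621 -7 6 E
final -8 6 N

n=0: pose=(-8,6,N); sL=60/233, sR=60/193; mL=-60/193, mR=-1200/44969; mL+mR=-15180/44969 → advance -1; mR−mL=12780/44969 → turn +1·90°
n=1: pose=(-8,5,W); sL=120/529, sR=120/533; mL=-120/533, mR=240/281957; mL+mR=-63240/281957 → advance -1; mR−mL=63720/281957 → turn +1·90°
n=2: pose=(-7,5,S); sL=15/41, sR=30/101; mL=-30/101, mR=285/8282; mL+mR=-2175/8282 → advance -1; mR−mL=2745/8282 → turn +1·90°
n=3: pose=(-7,6,E); sL=24/53, sR=120/257; mL=-120/257, mR=-96/13621; mL+mR=-6456/13621 → advance -1; mR−mL=6264/13621 → turn +1·90°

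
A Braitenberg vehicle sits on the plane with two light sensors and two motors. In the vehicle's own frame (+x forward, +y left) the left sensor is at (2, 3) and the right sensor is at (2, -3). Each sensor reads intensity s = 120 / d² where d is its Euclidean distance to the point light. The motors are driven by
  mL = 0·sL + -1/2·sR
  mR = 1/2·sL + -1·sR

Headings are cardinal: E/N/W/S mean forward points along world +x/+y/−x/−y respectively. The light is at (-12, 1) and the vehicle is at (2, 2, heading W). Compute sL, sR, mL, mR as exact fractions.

left sensor world pos  = (0, -1); dL² = 148
right sensor world pos = (0, 5); dR² = 160
sL = 120/148 = 30/37
sR = 120/160 = 3/4
mL = 0·sL + -1/2·sR = -3/8
mR = 1/2·sL + -1·sR = -51/148

30/37 3/4 -3/8 -51/148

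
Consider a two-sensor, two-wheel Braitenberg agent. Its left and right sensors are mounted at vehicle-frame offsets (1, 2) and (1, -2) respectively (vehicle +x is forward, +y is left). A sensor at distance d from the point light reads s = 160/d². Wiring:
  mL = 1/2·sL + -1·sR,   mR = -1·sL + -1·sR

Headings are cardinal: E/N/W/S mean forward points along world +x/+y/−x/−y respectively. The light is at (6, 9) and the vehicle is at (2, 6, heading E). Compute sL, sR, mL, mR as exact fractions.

left sensor world pos  = (3, 8); dL² = 10
right sensor world pos = (3, 4); dR² = 34
sL = 160/10 = 16
sR = 160/34 = 80/17
mL = 1/2·sL + -1·sR = 56/17
mR = -1·sL + -1·sR = -352/17

16 80/17 56/17 -352/17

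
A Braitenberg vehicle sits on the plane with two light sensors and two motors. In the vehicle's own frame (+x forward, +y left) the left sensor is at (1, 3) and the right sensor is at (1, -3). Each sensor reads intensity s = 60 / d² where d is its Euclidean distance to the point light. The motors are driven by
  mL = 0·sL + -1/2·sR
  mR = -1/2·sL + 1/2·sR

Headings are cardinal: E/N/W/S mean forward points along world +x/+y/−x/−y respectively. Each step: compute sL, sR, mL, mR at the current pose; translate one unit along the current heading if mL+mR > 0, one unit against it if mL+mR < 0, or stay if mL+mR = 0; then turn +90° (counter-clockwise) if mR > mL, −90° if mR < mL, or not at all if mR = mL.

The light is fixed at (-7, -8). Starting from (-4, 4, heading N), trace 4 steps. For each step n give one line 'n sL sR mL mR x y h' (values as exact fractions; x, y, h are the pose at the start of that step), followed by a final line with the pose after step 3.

0 60/169 12/41 -6/41 -216/6929 -4 4 N
1 15/17 3/10 -3/20 -99/340 -4 3 W
2 12/29 60/193 -30/193 -288/5597 -3 3 N
3 30/29 30/89 -15/89 -900/2581 -3 2 W
final -2 2 N

n=0: pose=(-4,4,N); sL=60/169, sR=12/41; mL=-6/41, mR=-216/6929; mL+mR=-30/169 → advance -1; mR−mL=798/6929 → turn +1·90°
n=1: pose=(-4,3,W); sL=15/17, sR=3/10; mL=-3/20, mR=-99/340; mL+mR=-15/34 → advance -1; mR−mL=-12/85 → turn -1·90°
n=2: pose=(-3,3,N); sL=12/29, sR=60/193; mL=-30/193, mR=-288/5597; mL+mR=-6/29 → advance -1; mR−mL=582/5597 → turn +1·90°
n=3: pose=(-3,2,W); sL=30/29, sR=30/89; mL=-15/89, mR=-900/2581; mL+mR=-15/29 → advance -1; mR−mL=-465/2581 → turn -1·90°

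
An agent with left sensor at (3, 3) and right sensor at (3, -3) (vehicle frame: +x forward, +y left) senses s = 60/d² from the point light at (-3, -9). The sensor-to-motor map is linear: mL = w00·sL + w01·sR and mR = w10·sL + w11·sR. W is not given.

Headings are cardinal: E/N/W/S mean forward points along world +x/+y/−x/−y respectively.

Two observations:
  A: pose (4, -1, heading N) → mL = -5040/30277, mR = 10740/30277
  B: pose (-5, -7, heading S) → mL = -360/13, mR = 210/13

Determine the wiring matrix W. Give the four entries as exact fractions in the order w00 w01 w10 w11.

-1 1 1/2 1/2

obs A: pose=(4,-1,N) → sL=60/137, sR=60/221, mL=-5040/30277, mR=10740/30277
obs B: pose=(-5,-7,S) → sL=30, sR=30/13, mL=-360/13, mR=210/13
sensor matrix S = [[60/137, 60/221], [30, 30/13]]; det S = -216000/30277
solve [mL_A; mL_B] = S·[w00; w01] and [mR_A; mR_B] = S·[w10; w11]:
  w00 = -1, w01 = 1, w10 = 1/2, w11 = 1/2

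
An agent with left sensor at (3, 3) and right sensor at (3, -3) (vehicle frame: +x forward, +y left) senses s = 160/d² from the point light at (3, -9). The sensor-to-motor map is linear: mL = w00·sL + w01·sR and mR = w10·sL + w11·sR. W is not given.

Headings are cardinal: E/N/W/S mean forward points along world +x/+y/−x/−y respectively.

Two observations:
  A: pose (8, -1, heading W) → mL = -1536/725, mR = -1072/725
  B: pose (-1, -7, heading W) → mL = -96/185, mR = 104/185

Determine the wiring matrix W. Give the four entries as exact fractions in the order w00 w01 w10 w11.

-1/2 1/2 -1/2 1

obs A: pose=(8,-1,W) → sL=160/29, sR=32/25, mL=-1536/725, mR=-1072/725
obs B: pose=(-1,-7,W) → sL=16/5, sR=80/37, mL=-96/185, mR=104/185
sensor matrix S = [[160/29, 32/25], [16/5, 80/37]]; det S = 1050624/134125
solve [mL_A; mL_B] = S·[w00; w01] and [mR_A; mR_B] = S·[w10; w11]:
  w00 = -1/2, w01 = 1/2, w10 = -1/2, w11 = 1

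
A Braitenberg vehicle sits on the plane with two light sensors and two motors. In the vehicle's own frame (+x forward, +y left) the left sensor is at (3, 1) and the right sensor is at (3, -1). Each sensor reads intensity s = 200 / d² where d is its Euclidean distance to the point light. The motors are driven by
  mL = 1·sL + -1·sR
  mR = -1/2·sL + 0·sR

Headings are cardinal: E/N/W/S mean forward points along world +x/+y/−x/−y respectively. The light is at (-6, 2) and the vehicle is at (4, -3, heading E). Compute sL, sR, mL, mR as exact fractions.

left sensor world pos  = (7, -2); dL² = 185
right sensor world pos = (7, -4); dR² = 205
sL = 200/185 = 40/37
sR = 200/205 = 40/41
mL = 1·sL + -1·sR = 160/1517
mR = -1/2·sL + 0·sR = -20/37

40/37 40/41 160/1517 -20/37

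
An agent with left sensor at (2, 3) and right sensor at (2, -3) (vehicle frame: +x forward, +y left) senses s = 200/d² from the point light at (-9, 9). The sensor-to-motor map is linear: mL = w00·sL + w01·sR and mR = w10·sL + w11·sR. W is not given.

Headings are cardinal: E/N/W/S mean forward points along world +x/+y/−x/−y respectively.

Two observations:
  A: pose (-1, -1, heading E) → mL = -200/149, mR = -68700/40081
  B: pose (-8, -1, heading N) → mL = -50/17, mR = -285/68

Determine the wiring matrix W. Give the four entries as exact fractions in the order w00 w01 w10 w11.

-1 0 -1 -1/2

obs A: pose=(-1,-1,E) → sL=200/149, sR=200/269, mL=-200/149, mR=-68700/40081
obs B: pose=(-8,-1,N) → sL=50/17, sR=5/2, mL=-50/17, mR=-285/68
sensor matrix S = [[200/149, 200/269], [50/17, 5/2]]; det S = 796500/681377
solve [mL_A; mL_B] = S·[w00; w01] and [mR_A; mR_B] = S·[w10; w11]:
  w00 = -1, w01 = 0, w10 = -1, w11 = -1/2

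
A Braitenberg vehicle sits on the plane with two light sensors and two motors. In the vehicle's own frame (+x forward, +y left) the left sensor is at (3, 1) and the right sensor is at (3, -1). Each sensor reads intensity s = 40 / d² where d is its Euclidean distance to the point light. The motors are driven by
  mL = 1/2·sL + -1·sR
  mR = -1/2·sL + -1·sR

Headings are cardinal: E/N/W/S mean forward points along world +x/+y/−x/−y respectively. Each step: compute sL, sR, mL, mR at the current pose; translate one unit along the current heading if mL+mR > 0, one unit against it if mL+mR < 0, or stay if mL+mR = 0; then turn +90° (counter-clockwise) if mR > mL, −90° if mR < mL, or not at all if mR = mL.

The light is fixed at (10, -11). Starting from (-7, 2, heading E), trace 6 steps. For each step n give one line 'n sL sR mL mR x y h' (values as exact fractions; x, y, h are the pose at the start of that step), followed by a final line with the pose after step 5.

0 5/49 2/17 -111/1666 -281/1666 -7 2 E
1 40/389 40/461 -6340/179329 -24780/179329 -8 2 S
2 4/61 20/333 -554/20313 -1886/20313 -8 3 W
3 40/613 8/109 -2724/66817 -7084/66817 -7 3 N
4 5/49 2/17 -111/1666 -281/1666 -7 2 E
5 40/389 40/461 -6340/179329 -24780/179329 -8 2 S
final -8 3 W

n=0: pose=(-7,2,E); sL=5/49, sR=2/17; mL=-111/1666, mR=-281/1666; mL+mR=-4/17 → advance -1; mR−mL=-5/49 → turn -1·90°
n=1: pose=(-8,2,S); sL=40/389, sR=40/461; mL=-6340/179329, mR=-24780/179329; mL+mR=-80/461 → advance -1; mR−mL=-40/389 → turn -1·90°
n=2: pose=(-8,3,W); sL=4/61, sR=20/333; mL=-554/20313, mR=-1886/20313; mL+mR=-40/333 → advance -1; mR−mL=-4/61 → turn -1·90°
n=3: pose=(-7,3,N); sL=40/613, sR=8/109; mL=-2724/66817, mR=-7084/66817; mL+mR=-16/109 → advance -1; mR−mL=-40/613 → turn -1·90°
n=4: pose=(-7,2,E); sL=5/49, sR=2/17; mL=-111/1666, mR=-281/1666; mL+mR=-4/17 → advance -1; mR−mL=-5/49 → turn -1·90°
n=5: pose=(-8,2,S); sL=40/389, sR=40/461; mL=-6340/179329, mR=-24780/179329; mL+mR=-80/461 → advance -1; mR−mL=-40/389 → turn -1·90°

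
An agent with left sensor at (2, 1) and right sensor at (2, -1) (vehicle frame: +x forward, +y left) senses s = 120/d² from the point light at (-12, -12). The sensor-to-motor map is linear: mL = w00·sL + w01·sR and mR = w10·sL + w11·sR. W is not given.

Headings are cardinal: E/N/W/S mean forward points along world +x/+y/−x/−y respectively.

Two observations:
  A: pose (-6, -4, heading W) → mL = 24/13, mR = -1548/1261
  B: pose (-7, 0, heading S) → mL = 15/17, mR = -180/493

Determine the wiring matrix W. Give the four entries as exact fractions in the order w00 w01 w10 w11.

obs A: pose=(-6,-4,W) → sL=24/13, sR=120/97, mL=24/13, mR=-1548/1261
obs B: pose=(-7,0,S) → sL=15/17, sR=30/29, mL=15/17, mR=-180/493
sensor matrix S = [[24/13, 120/97], [15/17, 30/29]]; det S = 508680/621673
solve [mL_A; mL_B] = S·[w00; w01] and [mR_A; mR_B] = S·[w10; w11]:
  w00 = 1, w01 = 0, w10 = -1, w11 = 1/2

1 0 -1 1/2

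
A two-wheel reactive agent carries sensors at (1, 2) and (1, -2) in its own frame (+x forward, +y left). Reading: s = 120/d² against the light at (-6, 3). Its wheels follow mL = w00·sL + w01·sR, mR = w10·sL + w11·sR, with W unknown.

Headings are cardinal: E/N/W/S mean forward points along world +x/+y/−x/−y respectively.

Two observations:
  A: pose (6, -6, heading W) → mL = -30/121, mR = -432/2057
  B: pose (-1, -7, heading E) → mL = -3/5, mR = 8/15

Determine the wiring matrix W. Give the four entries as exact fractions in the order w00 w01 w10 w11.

-1/2 0 1 -1

obs A: pose=(6,-6,W) → sL=60/121, sR=12/17, mL=-30/121, mR=-432/2057
obs B: pose=(-1,-7,E) → sL=6/5, sR=2/3, mL=-3/5, mR=8/15
sensor matrix S = [[60/121, 12/17], [6/5, 2/3]]; det S = -5312/10285
solve [mL_A; mL_B] = S·[w00; w01] and [mR_A; mR_B] = S·[w10; w11]:
  w00 = -1/2, w01 = 0, w10 = 1, w11 = -1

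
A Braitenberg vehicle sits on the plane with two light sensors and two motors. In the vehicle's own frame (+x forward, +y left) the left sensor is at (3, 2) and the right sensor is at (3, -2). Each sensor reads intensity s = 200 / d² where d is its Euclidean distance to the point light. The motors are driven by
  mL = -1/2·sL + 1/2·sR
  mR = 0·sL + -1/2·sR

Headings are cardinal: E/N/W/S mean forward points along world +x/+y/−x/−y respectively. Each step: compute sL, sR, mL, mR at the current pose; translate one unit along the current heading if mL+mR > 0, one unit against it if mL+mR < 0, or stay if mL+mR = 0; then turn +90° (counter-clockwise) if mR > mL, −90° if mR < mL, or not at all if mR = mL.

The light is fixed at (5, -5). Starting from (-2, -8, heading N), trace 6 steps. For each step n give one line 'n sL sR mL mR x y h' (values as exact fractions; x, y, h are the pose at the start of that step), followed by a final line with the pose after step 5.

n=0: pose=(-2,-8,N); sL=200/81, sR=8; mL=224/81, mR=-4; mL+mR=-100/81 → advance -1; mR−mL=-548/81 → turn -1·90°
n=1: pose=(-2,-9,E); sL=10, sR=50/13; mL=-40/13, mR=-25/13; mL+mR=-5 → advance -1; mR−mL=15/13 → turn +1·90°
n=2: pose=(-3,-9,N); sL=200/101, sR=200/37; mL=6400/3737, mR=-100/37; mL+mR=-100/101 → advance -1; mR−mL=-16500/3737 → turn -1·90°
n=3: pose=(-3,-10,E); sL=100/17, sR=100/37; mL=-1000/629, mR=-50/37; mL+mR=-50/17 → advance -1; mR−mL=150/629 → turn +1·90°
n=4: pose=(-4,-10,N); sL=8/5, sR=200/53; mL=288/265, mR=-100/53; mL+mR=-4/5 → advance -1; mR−mL=-788/265 → turn -1·90°
n=5: pose=(-4,-11,E); sL=50/13, sR=2; mL=-12/13, mR=-1; mL+mR=-25/13 → advance -1; mR−mL=-1/13 → turn -1·90°

0 200/81 8 224/81 -4 -2 -8 N
1 10 50/13 -40/13 -25/13 -2 -9 E
2 200/101 200/37 6400/3737 -100/37 -3 -9 N
3 100/17 100/37 -1000/629 -50/37 -3 -10 E
4 8/5 200/53 288/265 -100/53 -4 -10 N
5 50/13 2 -12/13 -1 -4 -11 E
final -5 -11 S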